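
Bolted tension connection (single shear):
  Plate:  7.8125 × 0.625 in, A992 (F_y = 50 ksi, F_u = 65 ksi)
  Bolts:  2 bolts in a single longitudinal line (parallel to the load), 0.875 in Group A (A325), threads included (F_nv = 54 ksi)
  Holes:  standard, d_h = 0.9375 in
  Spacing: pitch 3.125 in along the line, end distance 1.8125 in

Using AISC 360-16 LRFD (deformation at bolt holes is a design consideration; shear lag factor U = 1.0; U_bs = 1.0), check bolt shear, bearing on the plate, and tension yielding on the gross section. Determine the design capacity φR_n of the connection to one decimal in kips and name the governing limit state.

48.7 kips (bolt shear governs)

Bolt shear: A_b = π(0.875)²/4 = 0.60132 in². φR_n = 0.75 × 54 × 0.60132 × 2 × 1 = 48.7 kips.
Bearing (0.625 in plate, F_u = 65 ksi): end bolts L_c = 1.8125 − 0.9375/2 = 1.34375, R_n = min(1.2×1.34375×0.625×65, 2.4×0.875×0.625×65) = 65.508 kips/bolt; interior L_c = 3.125 − 0.9375 = 2.1875, R_n = 85.313 kips/bolt. φR_n = 0.75 × (1×65.508 + 1×85.313) = 113.1 kips.
Tension yield (gross): A_g = 7.8125×0.625 = 4.8828 in². φR_n = 0.90 × 50 × 4.8828 = 219.7 kips.
Governing: min(48.7, 113.1, 219.7) = 48.7 kips → bolt shear.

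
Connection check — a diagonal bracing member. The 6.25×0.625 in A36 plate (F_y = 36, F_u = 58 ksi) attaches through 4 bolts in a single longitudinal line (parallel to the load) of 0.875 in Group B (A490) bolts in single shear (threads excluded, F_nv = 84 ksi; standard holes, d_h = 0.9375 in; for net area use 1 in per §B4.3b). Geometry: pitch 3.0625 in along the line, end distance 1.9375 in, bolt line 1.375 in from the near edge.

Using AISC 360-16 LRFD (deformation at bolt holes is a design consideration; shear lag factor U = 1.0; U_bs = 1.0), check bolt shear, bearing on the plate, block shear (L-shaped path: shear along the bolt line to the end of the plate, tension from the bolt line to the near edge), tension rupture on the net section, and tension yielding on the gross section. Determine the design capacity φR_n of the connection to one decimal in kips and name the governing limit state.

126.6 kips (gross-section yield governs)

Bolt shear: A_b = π(0.875)²/4 = 0.60132 in². φR_n = 0.75 × 84 × 0.60132 × 4 × 1 = 151.5 kips.
Bearing (0.625 in plate, F_u = 58 ksi): end bolts L_c = 1.9375 − 0.9375/2 = 1.46875, R_n = min(1.2×1.46875×0.625×58, 2.4×0.875×0.625×58) = 63.891 kips/bolt; interior L_c = 3.0625 − 0.9375 = 2.125, R_n = 76.125 kips/bolt. φR_n = 0.75 × (1×63.891 + 3×76.125) = 219.2 kips.
Block shear: shear path 1×[1.9375+3×3.0625] = 1×11.125 in, A_gv = 6.9531, A_nv = 1×(11.125 − 3.5×1)×0.625 = 4.7656 in²; tension to near edge: (1.375 − 0.5×1)×0.625 = 0.54688 in². R_n = min(0.6×58×4.7656, 0.6×36×6.9531) + 1.0×58×0.54688 = min(165.84, 150.19) + 31.719 = 181.91 kips. φR_n = 0.75 × 181.91 = 136.4 kips.
Tension rupture (net): A_n = (6.25 − 1×1)×0.625 = 3.2813 in² (U = 1.0, A_e = A_n). φR_n = 0.75 × 58 × 3.2813 = 142.7 kips.
Tension yield (gross): A_g = 6.25×0.625 = 3.9063 in². φR_n = 0.90 × 36 × 3.9063 = 126.6 kips.
Governing: min(151.5, 219.2, 136.4, 142.7, 126.6) = 126.6 kips → gross-section yield.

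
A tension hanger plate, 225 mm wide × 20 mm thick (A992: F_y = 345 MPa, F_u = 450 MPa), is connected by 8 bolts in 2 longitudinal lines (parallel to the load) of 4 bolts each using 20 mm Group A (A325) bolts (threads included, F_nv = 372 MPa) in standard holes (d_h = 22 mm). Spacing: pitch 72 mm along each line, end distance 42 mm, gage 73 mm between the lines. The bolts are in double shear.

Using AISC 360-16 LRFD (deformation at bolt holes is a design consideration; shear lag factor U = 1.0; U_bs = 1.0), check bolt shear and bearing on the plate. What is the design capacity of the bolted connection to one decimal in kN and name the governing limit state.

1402.4 kN (bolt shear governs)

Bolt shear: A_b = π(20)²/4 = 314.16 mm². φR_n = 0.75 × 372 × 314.16 × 8 × 2 = 1402.4 kN.
Bearing (20 mm plate, F_u = 450 MPa): end bolts L_c = 42 − 22/2 = 31, R_n = min(1.2×31×20×450, 2.4×20×20×450) = 334.8 kN/bolt; interior L_c = 72 − 22 = 50, R_n = 432 kN/bolt. φR_n = 0.75 × (2×334.8 + 6×432) = 2446.2 kN.
Governing: min(1402.4, 2446.2) = 1402.4 kN → bolt shear.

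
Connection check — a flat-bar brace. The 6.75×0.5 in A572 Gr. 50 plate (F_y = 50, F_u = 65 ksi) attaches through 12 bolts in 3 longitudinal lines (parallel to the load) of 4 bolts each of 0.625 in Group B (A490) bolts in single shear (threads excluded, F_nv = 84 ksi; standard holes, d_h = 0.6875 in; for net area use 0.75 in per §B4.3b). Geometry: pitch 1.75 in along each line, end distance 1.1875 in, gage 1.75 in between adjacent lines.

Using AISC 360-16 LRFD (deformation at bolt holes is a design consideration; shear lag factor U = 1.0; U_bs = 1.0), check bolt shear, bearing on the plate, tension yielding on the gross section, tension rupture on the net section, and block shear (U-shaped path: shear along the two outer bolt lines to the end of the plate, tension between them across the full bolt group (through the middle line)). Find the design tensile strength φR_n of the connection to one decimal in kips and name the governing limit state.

Bolt shear: A_b = π(0.625)²/4 = 0.3068 in². φR_n = 0.75 × 84 × 0.3068 × 12 × 1 = 231.9 kips.
Bearing (0.5 in plate, F_u = 65 ksi): end bolts L_c = 1.1875 − 0.6875/2 = 0.84375, R_n = min(1.2×0.84375×0.5×65, 2.4×0.625×0.5×65) = 32.906 kips/bolt; interior L_c = 1.75 − 0.6875 = 1.0625, R_n = 41.438 kips/bolt. φR_n = 0.75 × (3×32.906 + 9×41.438) = 353.7 kips.
Tension yield (gross): A_g = 6.75×0.5 = 3.375 in². φR_n = 0.90 × 50 × 3.375 = 151.9 kips.
Tension rupture (net): A_n = (6.75 − 3×0.75)×0.5 = 2.25 in² (U = 1.0, A_e = A_n). φR_n = 0.75 × 65 × 2.25 = 109.7 kips.
Block shear: shear path 2×[1.1875+3×1.75] = 2×6.4375 in, A_gv = 6.4375, A_nv = 2×(6.4375 − 3.5×0.75)×0.5 = 3.8125 in²; tension across gage: (3.5 − 2×0.75)×0.5 = 1 in². R_n = min(0.6×65×3.8125, 0.6×50×6.4375) + 1.0×65×1 = min(148.69, 193.13) + 65 = 213.69 kips. φR_n = 0.75 × 213.69 = 160.3 kips.
Governing: min(231.9, 353.7, 151.9, 109.7, 160.3) = 109.7 kips → net-section rupture.

109.7 kips (net-section rupture governs)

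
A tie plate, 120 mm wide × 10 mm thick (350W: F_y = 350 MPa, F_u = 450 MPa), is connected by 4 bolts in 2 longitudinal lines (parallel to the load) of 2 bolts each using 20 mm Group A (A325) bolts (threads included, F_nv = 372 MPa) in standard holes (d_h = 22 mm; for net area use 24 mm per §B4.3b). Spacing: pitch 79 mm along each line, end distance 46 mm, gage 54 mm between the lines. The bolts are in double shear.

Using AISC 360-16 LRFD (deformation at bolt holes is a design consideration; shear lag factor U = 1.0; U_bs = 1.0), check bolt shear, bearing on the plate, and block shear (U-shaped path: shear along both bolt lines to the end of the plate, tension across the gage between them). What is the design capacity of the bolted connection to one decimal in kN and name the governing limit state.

Bolt shear: A_b = π(20)²/4 = 314.16 mm². φR_n = 0.75 × 372 × 314.16 × 4 × 2 = 701.2 kN.
Bearing (10 mm plate, F_u = 450 MPa): end bolts L_c = 46 − 22/2 = 35, R_n = min(1.2×35×10×450, 2.4×20×10×450) = 189 kN/bolt; interior L_c = 79 − 22 = 57, R_n = 216 kN/bolt. φR_n = 0.75 × (2×189 + 2×216) = 607.5 kN.
Block shear: shear path 2×[46+1×79] = 2×125 mm, A_gv = 2500, A_nv = 2×(125 − 1.5×24)×10 = 1780 mm²; tension across gage: (54 − 1×24)×10 = 300 mm². R_n = min(0.6×450×1780, 0.6×350×2500) + 1.0×450×300 = min(480.6, 525) + 135 = 615.6 kN. φR_n = 0.75 × 615.6 = 461.7 kN.
Governing: min(701.2, 607.5, 461.7) = 461.7 kN → block shear.

461.7 kN (block shear governs)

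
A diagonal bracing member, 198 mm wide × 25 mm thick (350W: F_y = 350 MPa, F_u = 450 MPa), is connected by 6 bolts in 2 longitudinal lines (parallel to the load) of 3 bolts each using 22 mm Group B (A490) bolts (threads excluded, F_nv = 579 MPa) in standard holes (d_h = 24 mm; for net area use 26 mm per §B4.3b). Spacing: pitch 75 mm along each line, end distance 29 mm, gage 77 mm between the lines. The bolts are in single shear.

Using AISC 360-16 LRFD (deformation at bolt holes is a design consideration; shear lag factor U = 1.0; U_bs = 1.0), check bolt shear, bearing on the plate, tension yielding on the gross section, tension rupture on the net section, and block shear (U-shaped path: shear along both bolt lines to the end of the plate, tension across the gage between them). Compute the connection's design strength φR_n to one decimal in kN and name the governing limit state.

Bolt shear: A_b = π(22)²/4 = 380.13 mm². φR_n = 0.75 × 579 × 380.13 × 6 × 1 = 990.4 kN.
Bearing (25 mm plate, F_u = 450 MPa): end bolts L_c = 29 − 24/2 = 17, R_n = min(1.2×17×25×450, 2.4×22×25×450) = 229.5 kN/bolt; interior L_c = 75 − 24 = 51, R_n = 594 kN/bolt. φR_n = 0.75 × (2×229.5 + 4×594) = 2126.3 kN.
Tension yield (gross): A_g = 198×25 = 4950 mm². φR_n = 0.90 × 350 × 4950 = 1559.3 kN.
Tension rupture (net): A_n = (198 − 2×26)×25 = 3650 mm² (U = 1.0, A_e = A_n). φR_n = 0.75 × 450 × 3650 = 1231.9 kN.
Block shear: shear path 2×[29+2×75] = 2×179 mm, A_gv = 8950, A_nv = 2×(179 − 2.5×26)×25 = 5700 mm²; tension across gage: (77 − 1×26)×25 = 1275 mm². R_n = min(0.6×450×5700, 0.6×350×8950) + 1.0×450×1275 = min(1539, 1879.5) + 573.75 = 2112.8 kN. φR_n = 0.75 × 2112.8 = 1584.6 kN.
Governing: min(990.4, 2126.3, 1559.3, 1231.9, 1584.6) = 990.4 kN → bolt shear.

990.4 kN (bolt shear governs)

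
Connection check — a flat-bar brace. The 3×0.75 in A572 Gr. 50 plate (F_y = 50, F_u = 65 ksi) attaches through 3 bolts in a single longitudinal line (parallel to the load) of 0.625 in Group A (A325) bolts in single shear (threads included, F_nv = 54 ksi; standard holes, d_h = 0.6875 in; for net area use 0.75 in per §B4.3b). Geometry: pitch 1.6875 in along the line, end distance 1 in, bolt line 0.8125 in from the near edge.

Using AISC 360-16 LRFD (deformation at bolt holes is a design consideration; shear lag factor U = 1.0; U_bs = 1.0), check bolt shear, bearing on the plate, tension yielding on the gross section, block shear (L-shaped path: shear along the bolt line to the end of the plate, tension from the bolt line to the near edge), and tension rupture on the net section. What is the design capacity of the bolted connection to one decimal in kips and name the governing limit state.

Bolt shear: A_b = π(0.625)²/4 = 0.3068 in². φR_n = 0.75 × 54 × 0.3068 × 3 × 1 = 37.3 kips.
Bearing (0.75 in plate, F_u = 65 ksi): end bolts L_c = 1 − 0.6875/2 = 0.65625, R_n = min(1.2×0.65625×0.75×65, 2.4×0.625×0.75×65) = 38.391 kips/bolt; interior L_c = 1.6875 − 0.6875 = 1, R_n = 58.5 kips/bolt. φR_n = 0.75 × (1×38.391 + 2×58.5) = 116.5 kips.
Tension yield (gross): A_g = 3×0.75 = 2.25 in². φR_n = 0.90 × 50 × 2.25 = 101.3 kips.
Block shear: shear path 1×[1+2×1.6875] = 1×4.375 in, A_gv = 3.2813, A_nv = 1×(4.375 − 2.5×0.75)×0.75 = 1.875 in²; tension to near edge: (0.8125 − 0.5×0.75)×0.75 = 0.32813 in². R_n = min(0.6×65×1.875, 0.6×50×3.2813) + 1.0×65×0.32813 = min(73.125, 98.439) + 21.328 = 94.453 kips. φR_n = 0.75 × 94.453 = 70.8 kips.
Tension rupture (net): A_n = (3 − 1×0.75)×0.75 = 1.6875 in² (U = 1.0, A_e = A_n). φR_n = 0.75 × 65 × 1.6875 = 82.3 kips.
Governing: min(37.3, 116.5, 101.3, 70.8, 82.3) = 37.3 kips → bolt shear.

37.3 kips (bolt shear governs)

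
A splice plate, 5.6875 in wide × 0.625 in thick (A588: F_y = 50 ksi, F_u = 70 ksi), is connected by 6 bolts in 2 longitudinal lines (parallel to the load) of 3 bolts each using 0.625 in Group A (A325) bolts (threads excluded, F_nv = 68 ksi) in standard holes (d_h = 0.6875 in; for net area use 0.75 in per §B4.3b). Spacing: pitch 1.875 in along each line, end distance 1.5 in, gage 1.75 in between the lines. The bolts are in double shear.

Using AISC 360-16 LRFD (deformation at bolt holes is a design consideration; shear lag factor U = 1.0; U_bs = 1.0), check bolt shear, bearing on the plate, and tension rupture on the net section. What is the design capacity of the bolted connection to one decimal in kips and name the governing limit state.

Bolt shear: A_b = π(0.625)²/4 = 0.3068 in². φR_n = 0.75 × 68 × 0.3068 × 6 × 2 = 187.8 kips.
Bearing (0.625 in plate, F_u = 70 ksi): end bolts L_c = 1.5 − 0.6875/2 = 1.15625, R_n = min(1.2×1.15625×0.625×70, 2.4×0.625×0.625×70) = 60.703 kips/bolt; interior L_c = 1.875 − 0.6875 = 1.1875, R_n = 62.344 kips/bolt. φR_n = 0.75 × (2×60.703 + 4×62.344) = 278.1 kips.
Tension rupture (net): A_n = (5.6875 − 2×0.75)×0.625 = 2.6172 in² (U = 1.0, A_e = A_n). φR_n = 0.75 × 70 × 2.6172 = 137.4 kips.
Governing: min(187.8, 278.1, 137.4) = 137.4 kips → net-section rupture.

137.4 kips (net-section rupture governs)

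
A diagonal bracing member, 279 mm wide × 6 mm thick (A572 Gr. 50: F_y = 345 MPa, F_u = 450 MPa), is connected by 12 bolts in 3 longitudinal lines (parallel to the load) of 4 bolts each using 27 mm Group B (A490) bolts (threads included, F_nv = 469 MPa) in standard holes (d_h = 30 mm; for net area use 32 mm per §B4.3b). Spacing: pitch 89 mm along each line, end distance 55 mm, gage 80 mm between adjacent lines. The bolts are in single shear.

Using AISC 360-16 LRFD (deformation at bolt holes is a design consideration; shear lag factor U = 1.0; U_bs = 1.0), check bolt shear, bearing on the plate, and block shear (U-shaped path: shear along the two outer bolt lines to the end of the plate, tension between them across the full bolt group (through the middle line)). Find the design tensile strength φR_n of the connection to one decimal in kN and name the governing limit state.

704.7 kN (block shear governs)

Bolt shear: A_b = π(27)²/4 = 572.56 mm². φR_n = 0.75 × 469 × 572.56 × 12 × 1 = 2416.8 kN.
Bearing (6 mm plate, F_u = 450 MPa): end bolts L_c = 55 − 30/2 = 40, R_n = min(1.2×40×6×450, 2.4×27×6×450) = 129.6 kN/bolt; interior L_c = 89 − 30 = 59, R_n = 174.96 kN/bolt. φR_n = 0.75 × (3×129.6 + 9×174.96) = 1472.6 kN.
Block shear: shear path 2×[55+3×89] = 2×322 mm, A_gv = 3864, A_nv = 2×(322 − 3.5×32)×6 = 2520 mm²; tension across gage: (160 − 2×32)×6 = 576 mm². R_n = min(0.6×450×2520, 0.6×345×3864) + 1.0×450×576 = min(680.4, 799.85) + 259.2 = 939.6 kN. φR_n = 0.75 × 939.6 = 704.7 kN.
Governing: min(2416.8, 1472.6, 704.7) = 704.7 kN → block shear.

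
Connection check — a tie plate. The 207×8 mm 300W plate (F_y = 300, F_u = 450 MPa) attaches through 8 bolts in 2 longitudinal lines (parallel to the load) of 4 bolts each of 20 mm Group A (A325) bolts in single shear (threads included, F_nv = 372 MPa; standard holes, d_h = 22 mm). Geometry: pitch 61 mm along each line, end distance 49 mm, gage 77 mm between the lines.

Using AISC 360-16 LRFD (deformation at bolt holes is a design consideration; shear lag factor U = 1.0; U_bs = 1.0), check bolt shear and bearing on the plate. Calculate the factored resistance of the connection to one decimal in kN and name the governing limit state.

Bolt shear: A_b = π(20)²/4 = 314.16 mm². φR_n = 0.75 × 372 × 314.16 × 8 × 1 = 701.2 kN.
Bearing (8 mm plate, F_u = 450 MPa): end bolts L_c = 49 − 22/2 = 38, R_n = min(1.2×38×8×450, 2.4×20×8×450) = 164.16 kN/bolt; interior L_c = 61 − 22 = 39, R_n = 168.48 kN/bolt. φR_n = 0.75 × (2×164.16 + 6×168.48) = 1004.4 kN.
Governing: min(701.2, 1004.4) = 701.2 kN → bolt shear.

701.2 kN (bolt shear governs)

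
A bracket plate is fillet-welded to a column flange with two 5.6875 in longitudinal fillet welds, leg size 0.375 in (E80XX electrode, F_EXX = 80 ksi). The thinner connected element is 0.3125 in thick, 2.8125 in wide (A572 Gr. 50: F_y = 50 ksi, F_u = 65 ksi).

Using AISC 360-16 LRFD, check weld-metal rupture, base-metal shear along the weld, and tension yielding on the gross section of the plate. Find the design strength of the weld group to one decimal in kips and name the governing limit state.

Weld metal: throat = 0.707×0.375 = 0.26513 in, L = 2×5.6875 = 11.375 in. φR_n = 0.75 × 0.6 × 80 × 0.26513 × 11.375 = 108.6 kips.
Base metal shear (0.3125 in plate): yield φR_n = 1.0×0.6×50×0.3125×11.375 = 106.6 kips; rupture φR_n = 0.75×0.6×65×0.3125×11.375 = 104.0 kips; take 104.0 kips (rupture).
Tension yield (gross): A_g = 2.8125×0.3125 = 0.87891 in². φR_n = 0.90 × 50 × 0.87891 = 39.6 kips.
Governing: min(108.6, 104.0, 39.6) = 39.6 kips → gross-section yield.

39.6 kips (gross-section yield governs)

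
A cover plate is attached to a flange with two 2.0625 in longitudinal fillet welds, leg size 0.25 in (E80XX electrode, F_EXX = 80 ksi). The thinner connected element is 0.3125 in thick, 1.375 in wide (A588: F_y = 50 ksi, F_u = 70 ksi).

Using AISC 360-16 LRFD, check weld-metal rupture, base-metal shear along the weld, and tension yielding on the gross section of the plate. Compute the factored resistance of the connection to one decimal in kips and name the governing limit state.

19.3 kips (gross-section yield governs)

Weld metal: throat = 0.707×0.25 = 0.17675 in, L = 2×2.0625 = 4.125 in. φR_n = 0.75 × 0.6 × 80 × 0.17675 × 4.125 = 26.2 kips.
Base metal shear (0.3125 in plate): yield φR_n = 1.0×0.6×50×0.3125×4.125 = 38.7 kips; rupture φR_n = 0.75×0.6×70×0.3125×4.125 = 40.6 kips; take 38.7 kips (yield).
Tension yield (gross): A_g = 1.375×0.3125 = 0.42969 in². φR_n = 0.90 × 50 × 0.42969 = 19.3 kips.
Governing: min(26.2, 38.7, 19.3) = 19.3 kips → gross-section yield.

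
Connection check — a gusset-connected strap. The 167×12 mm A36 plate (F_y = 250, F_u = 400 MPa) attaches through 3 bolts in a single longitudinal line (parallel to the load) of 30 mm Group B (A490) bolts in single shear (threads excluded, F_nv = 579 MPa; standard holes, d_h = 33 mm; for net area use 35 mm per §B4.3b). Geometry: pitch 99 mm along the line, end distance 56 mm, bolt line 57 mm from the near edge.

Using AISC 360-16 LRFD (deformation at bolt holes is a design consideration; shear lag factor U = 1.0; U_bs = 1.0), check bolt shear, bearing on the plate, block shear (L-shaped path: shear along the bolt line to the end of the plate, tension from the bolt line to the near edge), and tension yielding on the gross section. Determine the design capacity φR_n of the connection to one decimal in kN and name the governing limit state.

Bolt shear: A_b = π(30)²/4 = 706.86 mm². φR_n = 0.75 × 579 × 706.86 × 3 × 1 = 920.9 kN.
Bearing (12 mm plate, F_u = 400 MPa): end bolts L_c = 56 − 33/2 = 39.5, R_n = min(1.2×39.5×12×400, 2.4×30×12×400) = 227.52 kN/bolt; interior L_c = 99 − 33 = 66, R_n = 345.6 kN/bolt. φR_n = 0.75 × (1×227.52 + 2×345.6) = 689.0 kN.
Block shear: shear path 1×[56+2×99] = 1×254 mm, A_gv = 3048, A_nv = 1×(254 − 2.5×35)×12 = 1998 mm²; tension to near edge: (57 − 0.5×35)×12 = 474 mm². R_n = min(0.6×400×1998, 0.6×250×3048) + 1.0×400×474 = min(479.52, 457.2) + 189.6 = 646.8 kN. φR_n = 0.75 × 646.8 = 485.1 kN.
Tension yield (gross): A_g = 167×12 = 2004 mm². φR_n = 0.90 × 250 × 2004 = 450.9 kN.
Governing: min(920.9, 689.0, 485.1, 450.9) = 450.9 kN → gross-section yield.

450.9 kN (gross-section yield governs)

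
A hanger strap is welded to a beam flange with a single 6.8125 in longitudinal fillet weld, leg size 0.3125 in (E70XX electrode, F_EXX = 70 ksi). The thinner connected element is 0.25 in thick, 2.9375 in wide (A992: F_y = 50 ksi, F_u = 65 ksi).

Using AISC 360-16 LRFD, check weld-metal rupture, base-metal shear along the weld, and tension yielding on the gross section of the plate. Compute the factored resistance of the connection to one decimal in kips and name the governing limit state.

33.0 kips (gross-section yield governs)

Weld metal: throat = 0.707×0.3125 = 0.22094 in, L = 6.8125 in. φR_n = 0.75 × 0.6 × 70 × 0.22094 × 6.8125 = 47.4 kips.
Base metal shear (0.25 in plate): yield φR_n = 1.0×0.6×50×0.25×6.8125 = 51.1 kips; rupture φR_n = 0.75×0.6×65×0.25×6.8125 = 49.8 kips; take 49.8 kips (rupture).
Tension yield (gross): A_g = 2.9375×0.25 = 0.73438 in². φR_n = 0.90 × 50 × 0.73438 = 33.0 kips.
Governing: min(47.4, 49.8, 33.0) = 33.0 kips → gross-section yield.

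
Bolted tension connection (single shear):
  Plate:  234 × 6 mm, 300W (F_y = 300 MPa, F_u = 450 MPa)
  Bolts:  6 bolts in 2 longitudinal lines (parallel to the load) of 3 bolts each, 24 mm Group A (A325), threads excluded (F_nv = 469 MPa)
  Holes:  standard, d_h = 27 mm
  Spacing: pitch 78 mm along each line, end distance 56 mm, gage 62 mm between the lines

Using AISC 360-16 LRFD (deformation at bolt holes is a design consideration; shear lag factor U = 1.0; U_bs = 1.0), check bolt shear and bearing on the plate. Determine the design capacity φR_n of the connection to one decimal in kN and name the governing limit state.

Bolt shear: A_b = π(24)²/4 = 452.39 mm². φR_n = 0.75 × 469 × 452.39 × 6 × 1 = 954.8 kN.
Bearing (6 mm plate, F_u = 450 MPa): end bolts L_c = 56 − 27/2 = 42.5, R_n = min(1.2×42.5×6×450, 2.4×24×6×450) = 137.7 kN/bolt; interior L_c = 78 − 27 = 51, R_n = 155.52 kN/bolt. φR_n = 0.75 × (2×137.7 + 4×155.52) = 673.1 kN.
Governing: min(954.8, 673.1) = 673.1 kN → bearing.

673.1 kN (bearing governs)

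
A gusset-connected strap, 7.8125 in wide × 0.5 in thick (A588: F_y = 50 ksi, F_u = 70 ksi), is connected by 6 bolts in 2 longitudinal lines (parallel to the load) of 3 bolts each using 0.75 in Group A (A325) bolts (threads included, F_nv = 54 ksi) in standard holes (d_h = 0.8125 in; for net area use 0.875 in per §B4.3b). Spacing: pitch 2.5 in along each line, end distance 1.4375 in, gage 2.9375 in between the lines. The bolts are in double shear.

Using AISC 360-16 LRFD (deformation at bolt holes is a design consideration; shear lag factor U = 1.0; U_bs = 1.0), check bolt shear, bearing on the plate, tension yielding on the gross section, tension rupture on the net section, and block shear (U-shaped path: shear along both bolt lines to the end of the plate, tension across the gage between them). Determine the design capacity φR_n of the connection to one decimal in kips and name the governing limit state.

Bolt shear: A_b = π(0.75)²/4 = 0.44179 in². φR_n = 0.75 × 54 × 0.44179 × 6 × 2 = 214.7 kips.
Bearing (0.5 in plate, F_u = 70 ksi): end bolts L_c = 1.4375 − 0.8125/2 = 1.03125, R_n = min(1.2×1.03125×0.5×70, 2.4×0.75×0.5×70) = 43.313 kips/bolt; interior L_c = 2.5 − 0.8125 = 1.6875, R_n = 63 kips/bolt. φR_n = 0.75 × (2×43.313 + 4×63) = 254.0 kips.
Tension yield (gross): A_g = 7.8125×0.5 = 3.9063 in². φR_n = 0.90 × 50 × 3.9063 = 175.8 kips.
Tension rupture (net): A_n = (7.8125 − 2×0.875)×0.5 = 3.0313 in² (U = 1.0, A_e = A_n). φR_n = 0.75 × 70 × 3.0313 = 159.1 kips.
Block shear: shear path 2×[1.4375+2×2.5] = 2×6.4375 in, A_gv = 6.4375, A_nv = 2×(6.4375 − 2.5×0.875)×0.5 = 4.25 in²; tension across gage: (2.9375 − 1×0.875)×0.5 = 1.0313 in². R_n = min(0.6×70×4.25, 0.6×50×6.4375) + 1.0×70×1.0313 = min(178.5, 193.13) + 72.191 = 250.69 kips. φR_n = 0.75 × 250.69 = 188.0 kips.
Governing: min(214.7, 254.0, 175.8, 159.1, 188.0) = 159.1 kips → net-section rupture.

159.1 kips (net-section rupture governs)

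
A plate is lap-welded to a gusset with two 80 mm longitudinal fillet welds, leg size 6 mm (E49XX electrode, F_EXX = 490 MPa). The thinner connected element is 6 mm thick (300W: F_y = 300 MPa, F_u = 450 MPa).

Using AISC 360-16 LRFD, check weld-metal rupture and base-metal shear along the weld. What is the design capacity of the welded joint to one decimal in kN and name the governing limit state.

Weld metal: throat = 0.707×6 = 4.242 mm, L = 2×80 = 160 mm. φR_n = 0.75 × 0.6 × 490 × 4.242 × 160 = 149.7 kN.
Base metal shear (6 mm plate): yield φR_n = 1.0×0.6×300×6×160 = 172.8 kN; rupture φR_n = 0.75×0.6×450×6×160 = 194.4 kN; take 172.8 kN (yield).
Governing: min(149.7, 172.8) = 149.7 kN → weld metal.

149.7 kN (weld metal governs)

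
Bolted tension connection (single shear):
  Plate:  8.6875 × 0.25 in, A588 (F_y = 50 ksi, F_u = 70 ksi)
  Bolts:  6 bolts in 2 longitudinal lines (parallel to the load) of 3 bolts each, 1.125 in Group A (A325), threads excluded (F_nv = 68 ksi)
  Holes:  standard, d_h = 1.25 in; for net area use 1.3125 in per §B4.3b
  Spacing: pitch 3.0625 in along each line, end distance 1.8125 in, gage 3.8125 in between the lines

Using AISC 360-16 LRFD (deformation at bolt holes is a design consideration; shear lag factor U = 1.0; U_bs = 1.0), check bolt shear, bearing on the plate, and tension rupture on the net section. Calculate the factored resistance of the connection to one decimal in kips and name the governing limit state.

79.6 kips (net-section rupture governs)

Bolt shear: A_b = π(1.125)²/4 = 0.99402 in². φR_n = 0.75 × 68 × 0.99402 × 6 × 1 = 304.2 kips.
Bearing (0.25 in plate, F_u = 70 ksi): end bolts L_c = 1.8125 − 1.25/2 = 1.1875, R_n = min(1.2×1.1875×0.25×70, 2.4×1.125×0.25×70) = 24.938 kips/bolt; interior L_c = 3.0625 − 1.25 = 1.8125, R_n = 38.063 kips/bolt. φR_n = 0.75 × (2×24.938 + 4×38.063) = 151.6 kips.
Tension rupture (net): A_n = (8.6875 − 2×1.3125)×0.25 = 1.5156 in² (U = 1.0, A_e = A_n). φR_n = 0.75 × 70 × 1.5156 = 79.6 kips.
Governing: min(304.2, 151.6, 79.6) = 79.6 kips → net-section rupture.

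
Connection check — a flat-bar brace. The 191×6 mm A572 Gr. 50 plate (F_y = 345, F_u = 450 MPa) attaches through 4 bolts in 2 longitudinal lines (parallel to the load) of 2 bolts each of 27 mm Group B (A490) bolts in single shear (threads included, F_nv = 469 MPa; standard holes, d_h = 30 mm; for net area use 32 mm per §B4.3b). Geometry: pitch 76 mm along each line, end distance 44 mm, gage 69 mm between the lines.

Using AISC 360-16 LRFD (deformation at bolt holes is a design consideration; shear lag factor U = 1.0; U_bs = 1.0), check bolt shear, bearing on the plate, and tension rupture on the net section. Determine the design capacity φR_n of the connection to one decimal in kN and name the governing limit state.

Bolt shear: A_b = π(27)²/4 = 572.56 mm². φR_n = 0.75 × 469 × 572.56 × 4 × 1 = 805.6 kN.
Bearing (6 mm plate, F_u = 450 MPa): end bolts L_c = 44 − 30/2 = 29, R_n = min(1.2×29×6×450, 2.4×27×6×450) = 93.96 kN/bolt; interior L_c = 76 − 30 = 46, R_n = 149.04 kN/bolt. φR_n = 0.75 × (2×93.96 + 2×149.04) = 364.5 kN.
Tension rupture (net): A_n = (191 − 2×32)×6 = 762 mm² (U = 1.0, A_e = A_n). φR_n = 0.75 × 450 × 762 = 257.2 kN.
Governing: min(805.6, 364.5, 257.2) = 257.2 kN → net-section rupture.

257.2 kN (net-section rupture governs)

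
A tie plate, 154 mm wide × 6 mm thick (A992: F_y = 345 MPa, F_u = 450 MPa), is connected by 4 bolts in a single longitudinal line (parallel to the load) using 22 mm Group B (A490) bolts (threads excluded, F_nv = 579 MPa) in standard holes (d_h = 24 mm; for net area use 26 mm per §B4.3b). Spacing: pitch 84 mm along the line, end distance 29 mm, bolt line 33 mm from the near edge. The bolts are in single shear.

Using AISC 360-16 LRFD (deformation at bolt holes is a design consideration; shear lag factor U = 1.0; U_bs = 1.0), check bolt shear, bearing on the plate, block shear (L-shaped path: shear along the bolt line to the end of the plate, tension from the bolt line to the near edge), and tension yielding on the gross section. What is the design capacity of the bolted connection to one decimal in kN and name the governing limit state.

271.4 kN (block shear governs)

Bolt shear: A_b = π(22)²/4 = 380.13 mm². φR_n = 0.75 × 579 × 380.13 × 4 × 1 = 660.3 kN.
Bearing (6 mm plate, F_u = 450 MPa): end bolts L_c = 29 − 24/2 = 17, R_n = min(1.2×17×6×450, 2.4×22×6×450) = 55.08 kN/bolt; interior L_c = 84 − 24 = 60, R_n = 142.56 kN/bolt. φR_n = 0.75 × (1×55.08 + 3×142.56) = 362.1 kN.
Block shear: shear path 1×[29+3×84] = 1×281 mm, A_gv = 1686, A_nv = 1×(281 − 3.5×26)×6 = 1140 mm²; tension to near edge: (33 − 0.5×26)×6 = 120 mm². R_n = min(0.6×450×1140, 0.6×345×1686) + 1.0×450×120 = min(307.8, 349) + 54 = 361.8 kN. φR_n = 0.75 × 361.8 = 271.4 kN.
Tension yield (gross): A_g = 154×6 = 924 mm². φR_n = 0.90 × 345 × 924 = 286.9 kN.
Governing: min(660.3, 362.1, 271.4, 286.9) = 271.4 kN → block shear.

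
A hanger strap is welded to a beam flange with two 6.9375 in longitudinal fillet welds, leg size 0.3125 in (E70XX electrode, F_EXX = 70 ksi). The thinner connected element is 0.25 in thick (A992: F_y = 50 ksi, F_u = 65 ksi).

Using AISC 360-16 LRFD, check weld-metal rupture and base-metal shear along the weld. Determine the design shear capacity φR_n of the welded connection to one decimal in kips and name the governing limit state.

Weld metal: throat = 0.707×0.3125 = 0.22094 in, L = 2×6.9375 = 13.875 in. φR_n = 0.75 × 0.6 × 70 × 0.22094 × 13.875 = 96.6 kips.
Base metal shear (0.25 in plate): yield φR_n = 1.0×0.6×50×0.25×13.875 = 104.1 kips; rupture φR_n = 0.75×0.6×65×0.25×13.875 = 101.5 kips; take 101.5 kips (rupture).
Governing: min(96.6, 101.5) = 96.6 kips → weld metal.

96.6 kips (weld metal governs)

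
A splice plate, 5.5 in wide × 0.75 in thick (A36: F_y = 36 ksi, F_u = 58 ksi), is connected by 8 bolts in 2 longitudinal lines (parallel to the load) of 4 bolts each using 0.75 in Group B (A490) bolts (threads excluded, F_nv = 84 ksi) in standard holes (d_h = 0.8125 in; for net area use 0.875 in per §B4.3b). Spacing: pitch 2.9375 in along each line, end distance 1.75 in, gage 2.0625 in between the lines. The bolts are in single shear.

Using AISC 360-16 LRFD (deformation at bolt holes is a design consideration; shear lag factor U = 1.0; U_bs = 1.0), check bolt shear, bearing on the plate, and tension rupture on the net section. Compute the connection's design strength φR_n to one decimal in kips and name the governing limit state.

Bolt shear: A_b = π(0.75)²/4 = 0.44179 in². φR_n = 0.75 × 84 × 0.44179 × 8 × 1 = 222.7 kips.
Bearing (0.75 in plate, F_u = 58 ksi): end bolts L_c = 1.75 − 0.8125/2 = 1.34375, R_n = min(1.2×1.34375×0.75×58, 2.4×0.75×0.75×58) = 70.144 kips/bolt; interior L_c = 2.9375 − 0.8125 = 2.125, R_n = 78.3 kips/bolt. φR_n = 0.75 × (2×70.144 + 6×78.3) = 457.6 kips.
Tension rupture (net): A_n = (5.5 − 2×0.875)×0.75 = 2.8125 in² (U = 1.0, A_e = A_n). φR_n = 0.75 × 58 × 2.8125 = 122.3 kips.
Governing: min(222.7, 457.6, 122.3) = 122.3 kips → net-section rupture.

122.3 kips (net-section rupture governs)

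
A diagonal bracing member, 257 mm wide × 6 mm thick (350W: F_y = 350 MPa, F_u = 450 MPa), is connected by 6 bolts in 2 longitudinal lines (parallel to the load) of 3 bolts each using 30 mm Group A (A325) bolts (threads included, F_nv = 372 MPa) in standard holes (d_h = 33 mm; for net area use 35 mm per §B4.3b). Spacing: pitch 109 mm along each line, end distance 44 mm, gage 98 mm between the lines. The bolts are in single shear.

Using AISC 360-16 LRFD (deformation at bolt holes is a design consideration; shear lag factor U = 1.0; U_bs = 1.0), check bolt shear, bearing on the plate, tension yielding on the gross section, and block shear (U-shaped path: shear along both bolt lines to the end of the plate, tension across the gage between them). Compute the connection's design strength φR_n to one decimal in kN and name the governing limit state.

Bolt shear: A_b = π(30)²/4 = 706.86 mm². φR_n = 0.75 × 372 × 706.86 × 6 × 1 = 1183.3 kN.
Bearing (6 mm plate, F_u = 450 MPa): end bolts L_c = 44 − 33/2 = 27.5, R_n = min(1.2×27.5×6×450, 2.4×30×6×450) = 89.1 kN/bolt; interior L_c = 109 − 33 = 76, R_n = 194.4 kN/bolt. φR_n = 0.75 × (2×89.1 + 4×194.4) = 716.9 kN.
Tension yield (gross): A_g = 257×6 = 1542 mm². φR_n = 0.90 × 350 × 1542 = 485.7 kN.
Block shear: shear path 2×[44+2×109] = 2×262 mm, A_gv = 3144, A_nv = 2×(262 − 2.5×35)×6 = 2094 mm²; tension across gage: (98 − 1×35)×6 = 378 mm². R_n = min(0.6×450×2094, 0.6×350×3144) + 1.0×450×378 = min(565.38, 660.24) + 170.1 = 735.48 kN. φR_n = 0.75 × 735.48 = 551.6 kN.
Governing: min(1183.3, 716.9, 485.7, 551.6) = 485.7 kN → gross-section yield.

485.7 kN (gross-section yield governs)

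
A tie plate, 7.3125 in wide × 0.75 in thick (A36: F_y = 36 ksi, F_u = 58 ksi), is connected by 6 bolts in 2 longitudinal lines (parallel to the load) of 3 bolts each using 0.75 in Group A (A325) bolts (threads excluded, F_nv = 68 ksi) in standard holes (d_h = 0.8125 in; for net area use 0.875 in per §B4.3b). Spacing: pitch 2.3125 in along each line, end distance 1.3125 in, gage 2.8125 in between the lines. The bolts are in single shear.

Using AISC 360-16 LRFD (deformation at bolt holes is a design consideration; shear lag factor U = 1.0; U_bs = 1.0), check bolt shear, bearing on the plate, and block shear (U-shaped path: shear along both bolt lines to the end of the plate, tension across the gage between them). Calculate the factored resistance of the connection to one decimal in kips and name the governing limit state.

135.2 kips (bolt shear governs)

Bolt shear: A_b = π(0.75)²/4 = 0.44179 in². φR_n = 0.75 × 68 × 0.44179 × 6 × 1 = 135.2 kips.
Bearing (0.75 in plate, F_u = 58 ksi): end bolts L_c = 1.3125 − 0.8125/2 = 0.90625, R_n = min(1.2×0.90625×0.75×58, 2.4×0.75×0.75×58) = 47.306 kips/bolt; interior L_c = 2.3125 − 0.8125 = 1.5, R_n = 78.3 kips/bolt. φR_n = 0.75 × (2×47.306 + 4×78.3) = 305.9 kips.
Block shear: shear path 2×[1.3125+2×2.3125] = 2×5.9375 in, A_gv = 8.9063, A_nv = 2×(5.9375 − 2.5×0.875)×0.75 = 5.625 in²; tension across gage: (2.8125 − 1×0.875)×0.75 = 1.4531 in². R_n = min(0.6×58×5.625, 0.6×36×8.9063) + 1.0×58×1.4531 = min(195.75, 192.38) + 84.28 = 276.66 kips. φR_n = 0.75 × 276.66 = 207.5 kips.
Governing: min(135.2, 305.9, 207.5) = 135.2 kips → bolt shear.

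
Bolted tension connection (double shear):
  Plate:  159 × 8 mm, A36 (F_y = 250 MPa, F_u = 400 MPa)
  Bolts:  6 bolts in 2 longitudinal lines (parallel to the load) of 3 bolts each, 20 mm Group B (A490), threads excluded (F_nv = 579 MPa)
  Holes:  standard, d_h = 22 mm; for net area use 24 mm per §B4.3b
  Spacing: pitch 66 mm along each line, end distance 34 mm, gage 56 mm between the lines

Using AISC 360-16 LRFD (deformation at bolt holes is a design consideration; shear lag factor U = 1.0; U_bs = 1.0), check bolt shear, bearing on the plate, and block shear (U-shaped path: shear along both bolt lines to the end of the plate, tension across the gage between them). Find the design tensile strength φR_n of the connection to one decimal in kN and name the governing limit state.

Bolt shear: A_b = π(20)²/4 = 314.16 mm². φR_n = 0.75 × 579 × 314.16 × 6 × 2 = 1637.1 kN.
Bearing (8 mm plate, F_u = 400 MPa): end bolts L_c = 34 − 22/2 = 23, R_n = min(1.2×23×8×400, 2.4×20×8×400) = 88.32 kN/bolt; interior L_c = 66 − 22 = 44, R_n = 153.6 kN/bolt. φR_n = 0.75 × (2×88.32 + 4×153.6) = 593.3 kN.
Block shear: shear path 2×[34+2×66] = 2×166 mm, A_gv = 2656, A_nv = 2×(166 − 2.5×24)×8 = 1696 mm²; tension across gage: (56 − 1×24)×8 = 256 mm². R_n = min(0.6×400×1696, 0.6×250×2656) + 1.0×400×256 = min(407.04, 398.4) + 102.4 = 500.8 kN. φR_n = 0.75 × 500.8 = 375.6 kN.
Governing: min(1637.1, 593.3, 375.6) = 375.6 kN → block shear.

375.6 kN (block shear governs)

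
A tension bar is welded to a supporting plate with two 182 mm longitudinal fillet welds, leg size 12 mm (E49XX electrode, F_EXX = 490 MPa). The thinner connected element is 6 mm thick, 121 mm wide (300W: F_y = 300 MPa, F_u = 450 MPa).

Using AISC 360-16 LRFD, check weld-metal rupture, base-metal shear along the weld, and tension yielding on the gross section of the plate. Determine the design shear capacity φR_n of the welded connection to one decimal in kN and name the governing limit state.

Weld metal: throat = 0.707×12 = 8.484 mm, L = 2×182 = 364 mm. φR_n = 0.75 × 0.6 × 490 × 8.484 × 364 = 680.9 kN.
Base metal shear (6 mm plate): yield φR_n = 1.0×0.6×300×6×364 = 393.1 kN; rupture φR_n = 0.75×0.6×450×6×364 = 442.3 kN; take 393.1 kN (yield).
Tension yield (gross): A_g = 121×6 = 726 mm². φR_n = 0.90 × 300 × 726 = 196.0 kN.
Governing: min(680.9, 393.1, 196.0) = 196.0 kN → gross-section yield.

196.0 kN (gross-section yield governs)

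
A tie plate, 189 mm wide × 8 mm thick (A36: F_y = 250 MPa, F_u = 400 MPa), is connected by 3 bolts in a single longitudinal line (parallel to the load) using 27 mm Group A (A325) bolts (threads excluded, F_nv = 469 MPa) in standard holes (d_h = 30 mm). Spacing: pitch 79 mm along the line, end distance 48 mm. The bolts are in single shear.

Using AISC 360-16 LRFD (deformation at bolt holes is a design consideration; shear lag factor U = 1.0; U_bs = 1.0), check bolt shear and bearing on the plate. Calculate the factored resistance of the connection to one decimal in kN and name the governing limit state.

377.3 kN (bearing governs)

Bolt shear: A_b = π(27)²/4 = 572.56 mm². φR_n = 0.75 × 469 × 572.56 × 3 × 1 = 604.2 kN.
Bearing (8 mm plate, F_u = 400 MPa): end bolts L_c = 48 − 30/2 = 33, R_n = min(1.2×33×8×400, 2.4×27×8×400) = 126.72 kN/bolt; interior L_c = 79 − 30 = 49, R_n = 188.16 kN/bolt. φR_n = 0.75 × (1×126.72 + 2×188.16) = 377.3 kN.
Governing: min(604.2, 377.3) = 377.3 kN → bearing.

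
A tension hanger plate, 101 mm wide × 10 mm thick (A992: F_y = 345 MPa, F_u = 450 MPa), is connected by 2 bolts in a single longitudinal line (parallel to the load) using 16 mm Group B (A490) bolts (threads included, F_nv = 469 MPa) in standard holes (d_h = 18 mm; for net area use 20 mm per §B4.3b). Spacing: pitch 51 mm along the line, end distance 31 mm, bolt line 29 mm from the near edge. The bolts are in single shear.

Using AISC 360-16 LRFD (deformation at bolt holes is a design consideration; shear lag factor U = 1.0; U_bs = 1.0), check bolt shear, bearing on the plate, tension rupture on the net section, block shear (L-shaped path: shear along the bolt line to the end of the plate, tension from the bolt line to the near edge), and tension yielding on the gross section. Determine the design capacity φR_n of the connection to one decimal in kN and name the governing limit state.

141.4 kN (bolt shear governs)

Bolt shear: A_b = π(16)²/4 = 201.06 mm². φR_n = 0.75 × 469 × 201.06 × 2 × 1 = 141.4 kN.
Bearing (10 mm plate, F_u = 450 MPa): end bolts L_c = 31 − 18/2 = 22, R_n = min(1.2×22×10×450, 2.4×16×10×450) = 118.8 kN/bolt; interior L_c = 51 − 18 = 33, R_n = 172.8 kN/bolt. φR_n = 0.75 × (1×118.8 + 1×172.8) = 218.7 kN.
Tension rupture (net): A_n = (101 − 1×20)×10 = 810 mm² (U = 1.0, A_e = A_n). φR_n = 0.75 × 450 × 810 = 273.4 kN.
Block shear: shear path 1×[31+1×51] = 1×82 mm, A_gv = 820, A_nv = 1×(82 − 1.5×20)×10 = 520 mm²; tension to near edge: (29 − 0.5×20)×10 = 190 mm². R_n = min(0.6×450×520, 0.6×345×820) + 1.0×450×190 = min(140.4, 169.74) + 85.5 = 225.9 kN. φR_n = 0.75 × 225.9 = 169.4 kN.
Tension yield (gross): A_g = 101×10 = 1010 mm². φR_n = 0.90 × 345 × 1010 = 313.6 kN.
Governing: min(141.4, 218.7, 273.4, 169.4, 313.6) = 141.4 kN → bolt shear.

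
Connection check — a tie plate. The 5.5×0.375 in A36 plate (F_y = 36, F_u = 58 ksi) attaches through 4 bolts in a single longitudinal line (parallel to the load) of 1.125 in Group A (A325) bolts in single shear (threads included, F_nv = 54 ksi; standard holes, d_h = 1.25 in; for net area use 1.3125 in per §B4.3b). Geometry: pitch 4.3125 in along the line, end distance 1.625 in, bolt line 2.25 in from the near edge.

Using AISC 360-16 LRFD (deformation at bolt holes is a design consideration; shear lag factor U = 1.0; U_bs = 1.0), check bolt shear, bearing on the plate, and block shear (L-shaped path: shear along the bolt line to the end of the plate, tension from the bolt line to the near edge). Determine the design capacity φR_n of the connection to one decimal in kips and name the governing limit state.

114.5 kips (block shear governs)

Bolt shear: A_b = π(1.125)²/4 = 0.99402 in². φR_n = 0.75 × 54 × 0.99402 × 4 × 1 = 161.0 kips.
Bearing (0.375 in plate, F_u = 58 ksi): end bolts L_c = 1.625 − 1.25/2 = 1, R_n = min(1.2×1×0.375×58, 2.4×1.125×0.375×58) = 26.1 kips/bolt; interior L_c = 4.3125 − 1.25 = 3.0625, R_n = 58.725 kips/bolt. φR_n = 0.75 × (1×26.1 + 3×58.725) = 151.7 kips.
Block shear: shear path 1×[1.625+3×4.3125] = 1×14.5625 in, A_gv = 5.4609, A_nv = 1×(14.5625 − 3.5×1.3125)×0.375 = 3.7383 in²; tension to near edge: (2.25 − 0.5×1.3125)×0.375 = 0.59766 in². R_n = min(0.6×58×3.7383, 0.6×36×5.4609) + 1.0×58×0.59766 = min(130.09, 117.96) + 34.664 = 152.62 kips. φR_n = 0.75 × 152.62 = 114.5 kips.
Governing: min(161.0, 151.7, 114.5) = 114.5 kips → block shear.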